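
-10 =-10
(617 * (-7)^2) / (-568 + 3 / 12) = -120932 / 2271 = -53.25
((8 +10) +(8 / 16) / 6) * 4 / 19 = 217 / 57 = 3.81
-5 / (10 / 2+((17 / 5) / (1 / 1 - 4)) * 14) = 75 / 163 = 0.46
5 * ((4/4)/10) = 1/2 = 0.50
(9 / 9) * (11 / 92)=11 / 92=0.12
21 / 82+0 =21 / 82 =0.26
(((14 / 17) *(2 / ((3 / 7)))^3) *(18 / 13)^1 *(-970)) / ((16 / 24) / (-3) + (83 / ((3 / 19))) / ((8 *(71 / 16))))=-396856488 / 51493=-7707.00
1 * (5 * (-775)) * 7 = -27125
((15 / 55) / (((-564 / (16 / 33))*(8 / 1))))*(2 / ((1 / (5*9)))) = -15 / 5687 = -0.00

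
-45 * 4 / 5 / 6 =-6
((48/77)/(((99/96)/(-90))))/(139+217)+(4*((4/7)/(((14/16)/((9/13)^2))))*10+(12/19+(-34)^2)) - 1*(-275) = 2446688332329/1694383691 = 1444.00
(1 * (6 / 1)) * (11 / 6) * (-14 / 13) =-154 / 13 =-11.85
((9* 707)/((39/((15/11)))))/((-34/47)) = -1495305/4862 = -307.55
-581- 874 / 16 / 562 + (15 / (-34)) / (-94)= -2087460927 / 3592304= -581.09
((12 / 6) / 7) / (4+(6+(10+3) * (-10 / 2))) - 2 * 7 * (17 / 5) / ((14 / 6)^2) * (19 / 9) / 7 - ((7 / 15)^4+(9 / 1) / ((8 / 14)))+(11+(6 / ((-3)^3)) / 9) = -271560727 / 36382500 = -7.46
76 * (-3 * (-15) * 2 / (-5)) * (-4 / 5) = 5472 / 5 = 1094.40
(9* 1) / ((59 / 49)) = 441 / 59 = 7.47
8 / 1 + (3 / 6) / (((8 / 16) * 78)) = 625 / 78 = 8.01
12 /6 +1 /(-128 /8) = 31 /16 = 1.94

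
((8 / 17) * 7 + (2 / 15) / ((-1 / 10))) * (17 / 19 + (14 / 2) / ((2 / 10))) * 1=68200 / 969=70.38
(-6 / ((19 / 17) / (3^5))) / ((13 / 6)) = -148716 / 247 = -602.09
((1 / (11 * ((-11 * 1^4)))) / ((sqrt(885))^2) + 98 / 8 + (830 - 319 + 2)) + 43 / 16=904546979 / 1713360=527.94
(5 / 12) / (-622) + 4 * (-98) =-2925893 / 7464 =-392.00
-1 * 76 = -76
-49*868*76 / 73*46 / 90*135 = -223037808 / 73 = -3055312.44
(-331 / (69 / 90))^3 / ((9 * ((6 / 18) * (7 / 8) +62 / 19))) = -49610097288000 / 19722707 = -2515379.72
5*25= 125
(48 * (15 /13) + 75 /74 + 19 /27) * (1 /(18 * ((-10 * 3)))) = -1483163 /14025960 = -0.11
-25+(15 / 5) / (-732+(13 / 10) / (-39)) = -549115 / 21961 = -25.00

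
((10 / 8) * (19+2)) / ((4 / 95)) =9975 / 16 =623.44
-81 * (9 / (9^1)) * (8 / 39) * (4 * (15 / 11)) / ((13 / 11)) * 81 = -1049760 / 169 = -6211.60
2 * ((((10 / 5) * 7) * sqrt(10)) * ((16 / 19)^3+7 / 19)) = 185444 * sqrt(10) / 6859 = 85.50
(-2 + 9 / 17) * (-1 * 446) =11150 / 17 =655.88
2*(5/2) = 5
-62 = -62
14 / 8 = 7 / 4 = 1.75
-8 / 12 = -2 / 3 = -0.67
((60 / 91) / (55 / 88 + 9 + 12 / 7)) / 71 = 96 / 117221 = 0.00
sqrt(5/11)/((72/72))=sqrt(55)/11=0.67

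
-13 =-13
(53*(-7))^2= 137641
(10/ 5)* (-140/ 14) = -20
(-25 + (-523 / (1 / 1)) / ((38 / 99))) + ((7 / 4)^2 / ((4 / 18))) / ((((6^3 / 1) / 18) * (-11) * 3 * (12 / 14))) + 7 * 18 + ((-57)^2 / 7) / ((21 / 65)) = 1376700443 / 7865088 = 175.04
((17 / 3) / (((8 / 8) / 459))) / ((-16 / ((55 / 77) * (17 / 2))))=-221085 / 224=-986.99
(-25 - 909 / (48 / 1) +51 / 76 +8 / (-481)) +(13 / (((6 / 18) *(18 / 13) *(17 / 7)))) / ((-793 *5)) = -98454637067 / 2274514320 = -43.29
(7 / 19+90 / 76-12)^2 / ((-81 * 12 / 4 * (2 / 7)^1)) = -1103263 / 701784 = -1.57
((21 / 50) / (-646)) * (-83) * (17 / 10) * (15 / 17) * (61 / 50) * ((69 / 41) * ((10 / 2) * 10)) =22008861 / 2648600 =8.31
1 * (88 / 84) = 1.05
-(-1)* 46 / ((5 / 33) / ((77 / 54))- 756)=-19481 / 320121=-0.06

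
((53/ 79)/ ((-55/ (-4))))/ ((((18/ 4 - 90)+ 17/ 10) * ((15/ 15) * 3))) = -212/ 1092333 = -0.00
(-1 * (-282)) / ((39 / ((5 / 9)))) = 470 / 117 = 4.02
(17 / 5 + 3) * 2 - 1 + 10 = 109 / 5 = 21.80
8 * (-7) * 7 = -392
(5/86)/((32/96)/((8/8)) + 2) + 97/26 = 14696/3913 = 3.76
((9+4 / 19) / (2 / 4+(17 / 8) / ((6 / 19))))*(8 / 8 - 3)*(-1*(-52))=-873600 / 6593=-132.50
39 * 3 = 117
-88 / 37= -2.38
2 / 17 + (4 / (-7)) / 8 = 11 / 238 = 0.05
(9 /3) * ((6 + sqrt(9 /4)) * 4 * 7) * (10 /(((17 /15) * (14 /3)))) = 20250 /17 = 1191.18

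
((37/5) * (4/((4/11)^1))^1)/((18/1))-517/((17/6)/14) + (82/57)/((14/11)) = -518682923/203490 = -2548.94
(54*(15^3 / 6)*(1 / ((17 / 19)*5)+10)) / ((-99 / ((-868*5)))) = 231430500 / 17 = 13613558.82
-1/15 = -0.07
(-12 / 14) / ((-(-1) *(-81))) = 2 / 189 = 0.01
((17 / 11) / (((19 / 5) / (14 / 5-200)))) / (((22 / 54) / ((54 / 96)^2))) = -62.29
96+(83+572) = 751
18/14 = 9/7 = 1.29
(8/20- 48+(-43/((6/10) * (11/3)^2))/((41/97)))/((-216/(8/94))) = 1493543/62955090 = 0.02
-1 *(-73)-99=-26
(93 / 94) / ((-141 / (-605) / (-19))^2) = 4096185775 / 622938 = 6575.59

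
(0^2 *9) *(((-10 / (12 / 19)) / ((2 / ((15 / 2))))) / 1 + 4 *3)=0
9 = 9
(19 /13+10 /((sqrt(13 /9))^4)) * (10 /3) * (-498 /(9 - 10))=1754620 /169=10382.37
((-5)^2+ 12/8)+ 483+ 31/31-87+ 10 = 867/2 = 433.50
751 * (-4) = -3004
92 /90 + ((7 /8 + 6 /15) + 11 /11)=3.30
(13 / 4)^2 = 10.56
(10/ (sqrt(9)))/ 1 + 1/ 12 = 41/ 12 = 3.42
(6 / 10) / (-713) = -3 / 3565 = -0.00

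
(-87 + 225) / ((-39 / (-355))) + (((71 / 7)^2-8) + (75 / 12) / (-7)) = 3440153 / 2548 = 1350.14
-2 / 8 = -1 / 4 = -0.25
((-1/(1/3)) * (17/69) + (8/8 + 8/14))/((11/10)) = 1340/1771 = 0.76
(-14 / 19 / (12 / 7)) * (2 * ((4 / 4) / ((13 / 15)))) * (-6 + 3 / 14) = 5.74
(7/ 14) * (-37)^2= 1369/ 2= 684.50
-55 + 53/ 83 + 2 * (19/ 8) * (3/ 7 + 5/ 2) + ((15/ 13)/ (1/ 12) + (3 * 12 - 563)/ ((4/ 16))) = -128981347/ 60424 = -2134.60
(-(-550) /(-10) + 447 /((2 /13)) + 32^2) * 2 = 7749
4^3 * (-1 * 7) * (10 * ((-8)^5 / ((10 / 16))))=234881024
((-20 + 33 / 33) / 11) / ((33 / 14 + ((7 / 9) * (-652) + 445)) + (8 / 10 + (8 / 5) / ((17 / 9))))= 40698 / 1369115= 0.03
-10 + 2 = -8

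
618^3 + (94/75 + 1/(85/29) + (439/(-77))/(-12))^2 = 4044312691197773569/17134810000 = 236029036.28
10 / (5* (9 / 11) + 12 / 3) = 110 / 89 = 1.24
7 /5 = 1.40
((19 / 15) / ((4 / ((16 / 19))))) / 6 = 2 / 45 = 0.04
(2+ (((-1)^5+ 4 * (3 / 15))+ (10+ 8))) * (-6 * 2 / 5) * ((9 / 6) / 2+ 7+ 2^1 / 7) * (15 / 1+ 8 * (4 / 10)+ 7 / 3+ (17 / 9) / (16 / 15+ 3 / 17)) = -93431151 / 11095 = -8421.01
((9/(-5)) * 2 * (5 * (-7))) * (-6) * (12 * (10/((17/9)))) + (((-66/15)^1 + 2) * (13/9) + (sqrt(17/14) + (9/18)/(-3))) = -24496253/510 + sqrt(238)/14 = -48030.77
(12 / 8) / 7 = 3 / 14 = 0.21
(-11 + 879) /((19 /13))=11284 /19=593.89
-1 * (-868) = 868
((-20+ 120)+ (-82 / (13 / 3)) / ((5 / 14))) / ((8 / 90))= 6876 / 13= 528.92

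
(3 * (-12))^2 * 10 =12960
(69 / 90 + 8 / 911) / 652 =21193 / 17819160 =0.00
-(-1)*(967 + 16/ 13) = 12587/ 13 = 968.23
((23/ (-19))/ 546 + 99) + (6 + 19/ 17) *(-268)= -1808.53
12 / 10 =1.20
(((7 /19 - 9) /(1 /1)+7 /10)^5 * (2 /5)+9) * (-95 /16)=74499.00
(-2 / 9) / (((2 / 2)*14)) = -1 / 63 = -0.02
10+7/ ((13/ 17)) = 249/ 13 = 19.15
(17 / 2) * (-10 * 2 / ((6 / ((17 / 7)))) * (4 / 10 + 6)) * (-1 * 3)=9248 / 7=1321.14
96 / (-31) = -96 / 31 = -3.10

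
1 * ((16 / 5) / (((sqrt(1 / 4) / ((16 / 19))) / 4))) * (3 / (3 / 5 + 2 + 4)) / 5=1.96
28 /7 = 4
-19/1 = -19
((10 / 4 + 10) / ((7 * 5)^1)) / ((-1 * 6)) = -5 / 84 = -0.06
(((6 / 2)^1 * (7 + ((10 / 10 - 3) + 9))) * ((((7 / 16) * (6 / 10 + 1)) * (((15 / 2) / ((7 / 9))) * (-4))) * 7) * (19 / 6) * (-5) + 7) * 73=9175516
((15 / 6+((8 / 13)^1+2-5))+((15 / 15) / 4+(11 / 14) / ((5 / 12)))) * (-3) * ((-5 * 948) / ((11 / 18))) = 52433406 / 1001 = 52381.02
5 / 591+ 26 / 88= 7903 / 26004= 0.30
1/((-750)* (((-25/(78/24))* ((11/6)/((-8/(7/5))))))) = -26/48125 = -0.00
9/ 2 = 4.50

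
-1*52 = -52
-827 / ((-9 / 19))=1745.89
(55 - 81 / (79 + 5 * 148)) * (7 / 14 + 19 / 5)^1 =107414 / 455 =236.07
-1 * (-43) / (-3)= -43 / 3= -14.33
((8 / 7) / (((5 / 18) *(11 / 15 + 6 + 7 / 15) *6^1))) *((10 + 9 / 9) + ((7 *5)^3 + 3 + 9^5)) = 203876 / 21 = 9708.38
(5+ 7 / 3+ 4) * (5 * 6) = 340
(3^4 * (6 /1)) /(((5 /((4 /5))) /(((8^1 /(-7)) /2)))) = -7776 /175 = -44.43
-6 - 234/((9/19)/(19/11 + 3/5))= -63562/55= -1155.67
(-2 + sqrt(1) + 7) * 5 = 30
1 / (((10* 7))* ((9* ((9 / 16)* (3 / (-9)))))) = -8 / 945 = -0.01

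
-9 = -9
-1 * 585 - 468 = -1053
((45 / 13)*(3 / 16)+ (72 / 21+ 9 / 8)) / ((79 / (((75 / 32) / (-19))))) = -0.01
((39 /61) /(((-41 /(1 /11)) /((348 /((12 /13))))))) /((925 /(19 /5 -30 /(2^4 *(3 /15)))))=3278769 /1017907000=0.00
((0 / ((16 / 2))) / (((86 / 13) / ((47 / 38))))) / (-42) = 0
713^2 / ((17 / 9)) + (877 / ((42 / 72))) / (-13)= 269020.88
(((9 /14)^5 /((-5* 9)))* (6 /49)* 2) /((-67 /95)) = 373977 /441419048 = 0.00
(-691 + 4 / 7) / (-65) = 4833 / 455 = 10.62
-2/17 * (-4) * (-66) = -528/17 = -31.06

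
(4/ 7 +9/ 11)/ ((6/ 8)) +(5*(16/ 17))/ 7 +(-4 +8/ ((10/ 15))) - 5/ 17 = 40177/ 3927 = 10.23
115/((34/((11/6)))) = 1265/204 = 6.20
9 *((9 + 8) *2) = 306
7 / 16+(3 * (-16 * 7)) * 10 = -53753 / 16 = -3359.56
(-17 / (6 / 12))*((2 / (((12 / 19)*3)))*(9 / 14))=-323 / 14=-23.07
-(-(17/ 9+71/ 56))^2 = -2531281/ 254016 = -9.97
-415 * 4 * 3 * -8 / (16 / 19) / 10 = 4731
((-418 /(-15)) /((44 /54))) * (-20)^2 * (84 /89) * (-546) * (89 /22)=-28519069.09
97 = 97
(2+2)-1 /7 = 27 /7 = 3.86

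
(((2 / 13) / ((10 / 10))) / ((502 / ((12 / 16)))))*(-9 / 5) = -27 / 65260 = -0.00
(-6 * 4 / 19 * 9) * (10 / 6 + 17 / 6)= -972 / 19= -51.16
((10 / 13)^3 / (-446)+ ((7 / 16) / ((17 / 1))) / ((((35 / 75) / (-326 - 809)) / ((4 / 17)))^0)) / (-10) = -3293517 / 1332612320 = -0.00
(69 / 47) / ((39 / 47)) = 23 / 13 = 1.77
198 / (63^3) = 22 / 27783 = 0.00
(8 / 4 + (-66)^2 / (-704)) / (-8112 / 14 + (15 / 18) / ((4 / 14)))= 1407 / 193708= 0.01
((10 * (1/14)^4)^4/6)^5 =95367431640625/363411940690896652650310714793910268632333035450156584625883757452920837947448029794533376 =0.00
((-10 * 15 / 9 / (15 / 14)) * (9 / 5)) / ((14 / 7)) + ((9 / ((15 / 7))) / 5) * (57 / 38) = -12.74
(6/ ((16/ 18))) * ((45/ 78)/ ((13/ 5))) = 2025/ 1352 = 1.50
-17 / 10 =-1.70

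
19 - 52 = -33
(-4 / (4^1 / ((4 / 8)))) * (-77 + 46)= 31 / 2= 15.50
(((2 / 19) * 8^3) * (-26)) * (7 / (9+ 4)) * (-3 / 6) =7168 / 19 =377.26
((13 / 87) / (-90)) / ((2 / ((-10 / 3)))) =13 / 4698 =0.00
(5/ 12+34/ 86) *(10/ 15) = 419/ 774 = 0.54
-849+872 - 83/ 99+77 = 9817/ 99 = 99.16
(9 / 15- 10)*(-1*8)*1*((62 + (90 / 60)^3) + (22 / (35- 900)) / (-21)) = 446522137 / 90825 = 4916.29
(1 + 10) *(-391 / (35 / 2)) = -8602 / 35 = -245.77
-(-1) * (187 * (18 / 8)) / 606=561 / 808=0.69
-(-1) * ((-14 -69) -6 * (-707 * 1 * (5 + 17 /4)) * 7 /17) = 16074.03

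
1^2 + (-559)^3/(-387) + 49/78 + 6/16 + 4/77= 32530670143/72072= 451363.50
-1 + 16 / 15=1 / 15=0.07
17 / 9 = 1.89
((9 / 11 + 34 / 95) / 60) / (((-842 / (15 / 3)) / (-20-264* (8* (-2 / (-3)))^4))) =1772128283 / 71271090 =24.86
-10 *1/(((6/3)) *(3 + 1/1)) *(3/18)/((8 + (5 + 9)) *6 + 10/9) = -15/9584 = -0.00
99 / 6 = 33 / 2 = 16.50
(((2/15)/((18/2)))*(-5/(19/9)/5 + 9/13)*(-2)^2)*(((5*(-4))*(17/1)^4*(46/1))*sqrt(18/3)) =-245885824*sqrt(6)/247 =-2438440.50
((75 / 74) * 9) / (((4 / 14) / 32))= 37800 / 37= 1021.62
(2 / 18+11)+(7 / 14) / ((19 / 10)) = 1945 / 171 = 11.37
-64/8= -8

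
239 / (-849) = -0.28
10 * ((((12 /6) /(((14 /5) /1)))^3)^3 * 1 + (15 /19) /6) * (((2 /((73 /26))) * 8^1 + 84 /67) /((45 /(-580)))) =-1814366563180400 /11250061034709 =-161.28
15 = 15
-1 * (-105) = 105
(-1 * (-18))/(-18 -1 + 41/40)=-720/719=-1.00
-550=-550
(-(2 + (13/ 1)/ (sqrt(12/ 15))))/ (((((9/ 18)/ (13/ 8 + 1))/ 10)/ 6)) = -5208.35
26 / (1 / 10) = 260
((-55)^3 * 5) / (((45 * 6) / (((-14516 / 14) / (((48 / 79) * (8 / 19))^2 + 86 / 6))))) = 221864.33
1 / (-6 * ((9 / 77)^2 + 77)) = -5929 / 2739684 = -0.00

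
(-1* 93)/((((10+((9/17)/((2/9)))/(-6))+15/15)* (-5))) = 6324/3605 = 1.75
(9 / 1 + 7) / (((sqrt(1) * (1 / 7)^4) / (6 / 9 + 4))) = 537824 / 3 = 179274.67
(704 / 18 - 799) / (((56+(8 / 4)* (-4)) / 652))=-1114757 / 108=-10321.82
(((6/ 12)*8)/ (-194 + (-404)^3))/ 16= -1/ 263757832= -0.00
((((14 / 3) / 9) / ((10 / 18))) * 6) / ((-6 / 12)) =-56 / 5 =-11.20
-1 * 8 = -8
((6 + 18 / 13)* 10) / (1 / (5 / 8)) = 600 / 13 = 46.15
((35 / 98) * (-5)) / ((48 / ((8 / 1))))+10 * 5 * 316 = 1327175 / 84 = 15799.70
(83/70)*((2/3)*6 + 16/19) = 3818/665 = 5.74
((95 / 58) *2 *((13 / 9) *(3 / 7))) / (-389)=-1235 / 236901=-0.01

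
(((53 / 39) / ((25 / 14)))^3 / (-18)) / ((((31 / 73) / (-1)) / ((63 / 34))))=52188236842 / 488454890625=0.11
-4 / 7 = -0.57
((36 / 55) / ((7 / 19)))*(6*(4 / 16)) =1026 / 385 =2.66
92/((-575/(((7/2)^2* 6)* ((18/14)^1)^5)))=-354294/8575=-41.32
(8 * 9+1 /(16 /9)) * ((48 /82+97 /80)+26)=105856497 /52480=2017.08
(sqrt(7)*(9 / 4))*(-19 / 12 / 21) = -19*sqrt(7) / 112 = -0.45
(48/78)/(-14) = -4/91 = -0.04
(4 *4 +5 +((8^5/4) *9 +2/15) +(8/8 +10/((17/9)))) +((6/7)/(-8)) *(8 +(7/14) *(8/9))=43883941/595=73754.52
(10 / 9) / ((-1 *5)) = -2 / 9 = -0.22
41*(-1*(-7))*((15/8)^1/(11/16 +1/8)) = 8610/13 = 662.31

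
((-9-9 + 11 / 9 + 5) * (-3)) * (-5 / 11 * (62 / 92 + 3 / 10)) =-11872 / 759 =-15.64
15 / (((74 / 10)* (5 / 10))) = 150 / 37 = 4.05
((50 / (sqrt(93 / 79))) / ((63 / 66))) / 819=1100 * sqrt(7347) / 1599507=0.06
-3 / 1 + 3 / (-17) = -54 / 17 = -3.18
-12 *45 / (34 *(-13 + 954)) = -270 / 15997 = -0.02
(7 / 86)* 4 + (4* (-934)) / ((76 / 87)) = -3493828 / 817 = -4276.41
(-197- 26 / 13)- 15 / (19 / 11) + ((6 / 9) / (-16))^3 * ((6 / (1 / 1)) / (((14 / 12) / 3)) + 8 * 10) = -95464805 / 459648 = -207.69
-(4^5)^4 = -1099511627776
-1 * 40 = -40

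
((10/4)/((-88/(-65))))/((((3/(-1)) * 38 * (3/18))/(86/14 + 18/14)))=-0.72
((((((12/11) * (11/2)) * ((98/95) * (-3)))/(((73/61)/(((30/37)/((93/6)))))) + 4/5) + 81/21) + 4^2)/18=368339689/334086690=1.10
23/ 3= 7.67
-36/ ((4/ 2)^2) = -9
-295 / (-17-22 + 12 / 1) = 295 / 27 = 10.93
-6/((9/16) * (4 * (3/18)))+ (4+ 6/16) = -93/8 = -11.62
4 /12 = 0.33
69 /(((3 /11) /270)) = 68310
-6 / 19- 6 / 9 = -56 / 57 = -0.98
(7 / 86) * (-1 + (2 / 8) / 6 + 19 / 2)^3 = 60305875 / 1188864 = 50.73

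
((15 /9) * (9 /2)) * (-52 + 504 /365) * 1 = -27714 /73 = -379.64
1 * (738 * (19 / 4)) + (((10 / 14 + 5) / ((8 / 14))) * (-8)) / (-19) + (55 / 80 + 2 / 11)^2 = 3510.47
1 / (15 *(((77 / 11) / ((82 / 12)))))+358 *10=3580.07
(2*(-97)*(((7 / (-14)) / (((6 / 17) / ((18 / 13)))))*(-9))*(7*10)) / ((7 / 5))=-2226150 / 13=-171242.31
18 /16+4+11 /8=13 /2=6.50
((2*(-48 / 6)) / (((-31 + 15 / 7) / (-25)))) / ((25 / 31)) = -1736 / 101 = -17.19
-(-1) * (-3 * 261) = -783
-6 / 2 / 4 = -3 / 4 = -0.75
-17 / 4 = -4.25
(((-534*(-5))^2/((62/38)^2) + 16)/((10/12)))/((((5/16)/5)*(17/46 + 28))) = 130629760768/72075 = 1812414.30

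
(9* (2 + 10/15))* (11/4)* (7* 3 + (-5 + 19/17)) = 19206/17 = 1129.76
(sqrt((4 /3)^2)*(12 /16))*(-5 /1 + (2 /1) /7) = -33 /7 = -4.71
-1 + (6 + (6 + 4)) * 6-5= 90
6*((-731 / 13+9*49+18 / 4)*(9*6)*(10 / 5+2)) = 6558408 / 13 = 504492.92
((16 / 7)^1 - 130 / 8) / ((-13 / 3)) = 1173 / 364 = 3.22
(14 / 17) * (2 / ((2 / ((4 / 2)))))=28 / 17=1.65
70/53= 1.32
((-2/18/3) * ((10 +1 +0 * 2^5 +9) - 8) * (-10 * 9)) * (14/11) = 50.91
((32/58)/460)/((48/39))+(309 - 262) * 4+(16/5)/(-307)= 769892743/4095380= 187.99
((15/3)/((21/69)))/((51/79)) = 9085/357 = 25.45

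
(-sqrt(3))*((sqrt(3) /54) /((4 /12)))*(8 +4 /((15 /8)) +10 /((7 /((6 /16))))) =-4481 /2520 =-1.78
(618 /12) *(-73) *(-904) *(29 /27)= 98559052 /27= 3650335.26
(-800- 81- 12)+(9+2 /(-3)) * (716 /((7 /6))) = 29549 /7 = 4221.29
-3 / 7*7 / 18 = -1 / 6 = -0.17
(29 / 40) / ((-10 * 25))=-29 / 10000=-0.00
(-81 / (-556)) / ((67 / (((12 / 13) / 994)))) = 243 / 120342586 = 0.00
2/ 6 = 1/ 3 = 0.33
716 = 716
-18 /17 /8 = -9 /68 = -0.13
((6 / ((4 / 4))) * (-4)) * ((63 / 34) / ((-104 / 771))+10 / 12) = 136879 / 442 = 309.68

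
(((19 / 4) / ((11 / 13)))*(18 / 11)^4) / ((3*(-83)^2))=2160756 / 1109480339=0.00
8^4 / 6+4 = 2060 / 3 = 686.67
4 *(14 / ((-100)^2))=7 / 1250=0.01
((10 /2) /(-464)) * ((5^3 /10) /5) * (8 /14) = -25 /1624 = -0.02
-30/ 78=-5/ 13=-0.38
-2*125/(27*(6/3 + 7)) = -250/243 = -1.03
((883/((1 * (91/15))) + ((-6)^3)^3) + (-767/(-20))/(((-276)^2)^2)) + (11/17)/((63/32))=-10077550.12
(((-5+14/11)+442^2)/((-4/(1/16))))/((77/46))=-49426149/27104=-1823.57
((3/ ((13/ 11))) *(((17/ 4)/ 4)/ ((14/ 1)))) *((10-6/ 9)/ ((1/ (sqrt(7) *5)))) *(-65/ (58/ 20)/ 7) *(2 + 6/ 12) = -116875 *sqrt(7)/ 1624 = -190.41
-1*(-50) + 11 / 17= 861 / 17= 50.65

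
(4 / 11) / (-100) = -1 / 275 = -0.00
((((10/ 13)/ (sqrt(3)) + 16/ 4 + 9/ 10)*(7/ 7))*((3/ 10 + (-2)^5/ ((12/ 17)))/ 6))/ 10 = -66199/ 18000- 1351*sqrt(3)/ 7020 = -4.01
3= 3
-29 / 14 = -2.07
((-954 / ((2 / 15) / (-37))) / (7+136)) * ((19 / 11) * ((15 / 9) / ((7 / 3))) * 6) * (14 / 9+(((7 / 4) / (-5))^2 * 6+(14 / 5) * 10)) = 415113.34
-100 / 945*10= -200 / 189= -1.06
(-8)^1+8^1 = 0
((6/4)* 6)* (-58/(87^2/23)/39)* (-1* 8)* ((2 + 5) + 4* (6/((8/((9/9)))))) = 3680/1131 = 3.25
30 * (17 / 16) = 255 / 8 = 31.88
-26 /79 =-0.33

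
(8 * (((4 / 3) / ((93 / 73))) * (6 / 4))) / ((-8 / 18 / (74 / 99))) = -21608 / 1023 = -21.12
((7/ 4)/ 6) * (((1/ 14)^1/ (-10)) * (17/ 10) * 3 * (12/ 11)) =-51/ 4400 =-0.01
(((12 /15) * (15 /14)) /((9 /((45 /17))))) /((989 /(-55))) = -1650 /117691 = -0.01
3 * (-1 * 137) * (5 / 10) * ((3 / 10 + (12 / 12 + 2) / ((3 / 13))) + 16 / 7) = -448401 / 140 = -3202.86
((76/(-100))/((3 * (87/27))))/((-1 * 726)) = 19/175450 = 0.00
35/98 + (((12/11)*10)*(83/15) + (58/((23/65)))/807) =174144491/2858394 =60.92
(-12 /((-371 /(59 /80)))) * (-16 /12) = -59 /1855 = -0.03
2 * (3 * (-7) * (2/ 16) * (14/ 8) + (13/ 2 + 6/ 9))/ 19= 13/ 48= 0.27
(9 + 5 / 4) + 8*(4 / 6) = 187 / 12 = 15.58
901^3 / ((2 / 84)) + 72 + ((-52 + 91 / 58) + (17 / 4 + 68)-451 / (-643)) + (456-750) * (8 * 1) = 2291356128311005 / 74588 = 30720171184.52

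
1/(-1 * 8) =-1/8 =-0.12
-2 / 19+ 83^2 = 130889 / 19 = 6888.89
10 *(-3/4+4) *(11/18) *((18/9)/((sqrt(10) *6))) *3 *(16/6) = 143 *sqrt(10)/27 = 16.75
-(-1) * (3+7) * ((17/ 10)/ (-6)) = -17/ 6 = -2.83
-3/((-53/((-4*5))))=-60/53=-1.13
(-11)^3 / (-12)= 1331 / 12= 110.92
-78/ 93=-26/ 31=-0.84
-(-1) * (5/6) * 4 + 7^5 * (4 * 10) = 2016850/3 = 672283.33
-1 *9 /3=-3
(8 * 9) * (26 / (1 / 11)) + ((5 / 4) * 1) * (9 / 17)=1400301 / 68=20592.66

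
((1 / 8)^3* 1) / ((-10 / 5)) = -1 / 1024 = -0.00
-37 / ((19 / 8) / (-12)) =3552 / 19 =186.95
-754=-754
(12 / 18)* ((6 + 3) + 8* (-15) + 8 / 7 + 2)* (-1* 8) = 12080 / 21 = 575.24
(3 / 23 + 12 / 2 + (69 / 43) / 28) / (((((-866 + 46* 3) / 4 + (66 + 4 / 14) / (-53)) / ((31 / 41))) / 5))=-156405385 / 1225228584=-0.13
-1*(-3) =3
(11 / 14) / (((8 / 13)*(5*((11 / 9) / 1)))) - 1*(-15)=8517 / 560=15.21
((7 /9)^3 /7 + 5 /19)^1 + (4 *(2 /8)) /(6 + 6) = 0.41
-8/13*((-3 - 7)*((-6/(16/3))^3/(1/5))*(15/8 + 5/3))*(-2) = 516375/1664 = 310.32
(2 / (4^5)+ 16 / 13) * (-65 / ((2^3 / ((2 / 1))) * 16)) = -41025 / 32768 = -1.25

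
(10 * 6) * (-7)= -420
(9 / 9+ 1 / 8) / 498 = 3 / 1328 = 0.00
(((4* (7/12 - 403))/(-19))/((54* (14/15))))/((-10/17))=-82093/28728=-2.86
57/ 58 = 0.98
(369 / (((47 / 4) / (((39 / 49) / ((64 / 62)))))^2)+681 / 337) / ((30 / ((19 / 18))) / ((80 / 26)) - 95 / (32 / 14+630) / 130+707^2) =225709690910780739 / 31255249489309964000176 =0.00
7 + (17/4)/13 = 381/52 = 7.33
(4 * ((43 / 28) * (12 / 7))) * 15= 7740 / 49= 157.96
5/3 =1.67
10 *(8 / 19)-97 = -1763 / 19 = -92.79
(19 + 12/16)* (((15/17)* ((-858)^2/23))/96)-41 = 72183203/12512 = 5769.12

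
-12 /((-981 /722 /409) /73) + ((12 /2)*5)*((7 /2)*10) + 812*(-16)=82321982 /327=251749.18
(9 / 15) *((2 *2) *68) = 816 / 5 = 163.20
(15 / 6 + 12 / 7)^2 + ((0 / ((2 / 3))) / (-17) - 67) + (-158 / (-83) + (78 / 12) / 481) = -28484271 / 601916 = -47.32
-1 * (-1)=1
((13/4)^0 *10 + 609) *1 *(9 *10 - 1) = 55091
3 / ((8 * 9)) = 1 / 24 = 0.04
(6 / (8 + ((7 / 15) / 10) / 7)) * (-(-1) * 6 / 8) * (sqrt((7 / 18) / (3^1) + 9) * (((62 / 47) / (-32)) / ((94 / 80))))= -11625 * sqrt(2958) / 10612036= -0.06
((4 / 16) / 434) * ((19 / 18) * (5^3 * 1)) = 2375 / 31248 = 0.08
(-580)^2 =336400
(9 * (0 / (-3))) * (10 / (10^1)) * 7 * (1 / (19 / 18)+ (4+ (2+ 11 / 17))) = 0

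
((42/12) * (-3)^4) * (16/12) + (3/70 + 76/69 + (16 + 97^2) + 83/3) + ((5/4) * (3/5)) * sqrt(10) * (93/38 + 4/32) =1173 * sqrt(10)/608 + 47487647/4830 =9837.91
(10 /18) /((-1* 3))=-5 /27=-0.19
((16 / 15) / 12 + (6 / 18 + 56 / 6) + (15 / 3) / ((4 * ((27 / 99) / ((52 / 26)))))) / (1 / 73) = 124319 / 90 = 1381.32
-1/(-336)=1/336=0.00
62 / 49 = 1.27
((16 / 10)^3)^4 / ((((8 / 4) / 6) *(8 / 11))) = 283467841536 / 244140625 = 1161.08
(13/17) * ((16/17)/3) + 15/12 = 5167/3468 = 1.49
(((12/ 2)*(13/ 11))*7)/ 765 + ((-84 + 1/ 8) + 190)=2382901/ 22440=106.19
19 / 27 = 0.70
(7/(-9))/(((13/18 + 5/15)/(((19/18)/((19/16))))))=-112/171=-0.65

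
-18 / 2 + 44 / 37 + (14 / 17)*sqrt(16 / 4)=-3877 / 629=-6.16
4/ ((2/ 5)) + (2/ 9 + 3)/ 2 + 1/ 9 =211/ 18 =11.72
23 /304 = 0.08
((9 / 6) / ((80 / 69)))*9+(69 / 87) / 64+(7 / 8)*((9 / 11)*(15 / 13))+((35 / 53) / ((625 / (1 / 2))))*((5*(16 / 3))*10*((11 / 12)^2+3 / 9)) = 24017586841 / 1898994240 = 12.65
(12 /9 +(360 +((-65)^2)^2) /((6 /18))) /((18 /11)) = 1767247559 /54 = 32726806.65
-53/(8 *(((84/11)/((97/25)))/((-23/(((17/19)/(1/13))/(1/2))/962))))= 24712787/7143427200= 0.00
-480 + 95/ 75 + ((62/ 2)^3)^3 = 26439622160192.27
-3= -3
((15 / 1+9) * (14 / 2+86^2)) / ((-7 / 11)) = -1954392 / 7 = -279198.86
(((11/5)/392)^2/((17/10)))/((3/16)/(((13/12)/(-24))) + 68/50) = -7865/1185978752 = -0.00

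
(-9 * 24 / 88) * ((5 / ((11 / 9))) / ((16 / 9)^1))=-10935 / 1936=-5.65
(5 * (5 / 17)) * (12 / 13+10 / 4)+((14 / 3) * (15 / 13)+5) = 6815 / 442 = 15.42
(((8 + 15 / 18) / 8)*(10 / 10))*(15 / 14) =265 / 224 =1.18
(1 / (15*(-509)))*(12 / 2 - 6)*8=0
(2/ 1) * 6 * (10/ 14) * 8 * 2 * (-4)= -3840/ 7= -548.57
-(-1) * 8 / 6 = 4 / 3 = 1.33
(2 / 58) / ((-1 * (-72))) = 0.00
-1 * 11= -11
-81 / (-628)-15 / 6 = -1489 / 628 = -2.37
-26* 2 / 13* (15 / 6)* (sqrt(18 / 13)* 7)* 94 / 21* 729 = -685260* sqrt(26) / 13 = -268781.09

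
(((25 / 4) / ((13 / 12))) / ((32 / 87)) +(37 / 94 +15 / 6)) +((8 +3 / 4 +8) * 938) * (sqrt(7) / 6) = 363251 / 19552 +31423 * sqrt(7) / 12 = 6946.70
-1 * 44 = -44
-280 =-280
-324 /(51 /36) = -3888 /17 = -228.71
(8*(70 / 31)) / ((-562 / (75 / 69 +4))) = -32760 / 200353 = -0.16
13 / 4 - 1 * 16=-51 / 4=-12.75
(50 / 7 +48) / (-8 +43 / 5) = 1930 / 21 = 91.90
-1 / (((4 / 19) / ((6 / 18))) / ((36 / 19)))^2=-9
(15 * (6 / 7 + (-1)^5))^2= 225 / 49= 4.59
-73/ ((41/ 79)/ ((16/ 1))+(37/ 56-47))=645904/ 409723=1.58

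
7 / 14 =1 / 2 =0.50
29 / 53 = 0.55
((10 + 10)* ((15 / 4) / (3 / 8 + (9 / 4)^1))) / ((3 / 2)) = 400 / 21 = 19.05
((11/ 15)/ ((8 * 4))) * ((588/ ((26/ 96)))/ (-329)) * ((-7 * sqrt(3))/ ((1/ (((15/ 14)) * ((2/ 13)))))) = 1386 * sqrt(3)/ 7943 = 0.30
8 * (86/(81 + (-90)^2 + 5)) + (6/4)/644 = 455351/5271784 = 0.09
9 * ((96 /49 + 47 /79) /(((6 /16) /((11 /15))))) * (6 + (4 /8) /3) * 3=16096036 /19355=831.62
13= 13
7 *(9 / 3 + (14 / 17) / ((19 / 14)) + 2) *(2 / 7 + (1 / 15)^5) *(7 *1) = 19253282489 / 245278125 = 78.50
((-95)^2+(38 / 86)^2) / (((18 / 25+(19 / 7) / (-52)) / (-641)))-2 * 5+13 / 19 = -1849468788873421 / 213491087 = -8662978.93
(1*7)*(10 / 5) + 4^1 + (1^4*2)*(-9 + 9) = 18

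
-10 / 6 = -1.67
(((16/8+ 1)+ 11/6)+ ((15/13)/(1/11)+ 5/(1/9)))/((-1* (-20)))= 4877/1560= 3.13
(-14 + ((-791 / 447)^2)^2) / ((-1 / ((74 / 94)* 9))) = 29.72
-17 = -17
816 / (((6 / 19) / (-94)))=-242896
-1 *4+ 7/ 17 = -61/ 17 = -3.59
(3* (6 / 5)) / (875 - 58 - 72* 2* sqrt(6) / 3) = 864* sqrt(6) / 3268325 + 14706 / 3268325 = 0.01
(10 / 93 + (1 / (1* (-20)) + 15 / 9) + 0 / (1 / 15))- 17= -9471 / 620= -15.28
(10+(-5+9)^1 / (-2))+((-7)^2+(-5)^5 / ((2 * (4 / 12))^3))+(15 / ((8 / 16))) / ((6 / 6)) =-83679 / 8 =-10459.88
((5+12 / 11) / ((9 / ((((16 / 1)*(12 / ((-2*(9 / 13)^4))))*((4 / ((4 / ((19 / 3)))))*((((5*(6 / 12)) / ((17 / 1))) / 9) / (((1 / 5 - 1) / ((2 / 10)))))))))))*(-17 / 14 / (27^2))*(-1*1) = 363581530 / 29831377653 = 0.01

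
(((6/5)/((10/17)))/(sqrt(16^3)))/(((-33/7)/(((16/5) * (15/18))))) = -119/6600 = -0.02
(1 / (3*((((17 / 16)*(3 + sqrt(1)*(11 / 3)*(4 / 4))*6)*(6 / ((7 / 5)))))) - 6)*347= -7961221 / 3825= -2081.36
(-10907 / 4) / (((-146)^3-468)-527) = 10907 / 12452524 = 0.00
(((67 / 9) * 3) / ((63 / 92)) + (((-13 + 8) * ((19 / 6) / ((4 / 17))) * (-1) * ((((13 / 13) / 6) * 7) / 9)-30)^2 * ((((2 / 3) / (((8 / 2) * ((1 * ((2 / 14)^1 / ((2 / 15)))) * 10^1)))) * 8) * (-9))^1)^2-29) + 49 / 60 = 257090.25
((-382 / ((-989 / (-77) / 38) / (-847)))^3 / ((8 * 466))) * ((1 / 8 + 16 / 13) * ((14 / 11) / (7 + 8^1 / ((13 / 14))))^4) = 14077156526.32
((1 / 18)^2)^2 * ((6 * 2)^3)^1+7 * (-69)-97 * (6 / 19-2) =-319.62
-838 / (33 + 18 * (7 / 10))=-2095 / 114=-18.38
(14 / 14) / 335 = 0.00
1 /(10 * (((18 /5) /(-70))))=-35 /18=-1.94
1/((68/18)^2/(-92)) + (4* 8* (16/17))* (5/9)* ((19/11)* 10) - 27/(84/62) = 105198613/400554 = 262.63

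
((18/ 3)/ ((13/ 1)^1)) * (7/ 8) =21/ 52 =0.40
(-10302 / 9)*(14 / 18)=-24038 / 27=-890.30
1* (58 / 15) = 58 / 15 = 3.87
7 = 7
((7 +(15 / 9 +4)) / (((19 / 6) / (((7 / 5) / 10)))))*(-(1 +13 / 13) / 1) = -28 / 25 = -1.12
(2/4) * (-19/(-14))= 0.68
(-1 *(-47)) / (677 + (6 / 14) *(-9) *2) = 329 / 4685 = 0.07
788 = 788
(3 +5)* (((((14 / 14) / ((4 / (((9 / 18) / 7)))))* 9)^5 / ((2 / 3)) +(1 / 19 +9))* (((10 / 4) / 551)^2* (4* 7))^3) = 2960235886515625 / 213426930160936843108352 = 0.00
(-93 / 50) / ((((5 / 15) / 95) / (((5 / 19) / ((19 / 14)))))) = -1953 / 19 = -102.79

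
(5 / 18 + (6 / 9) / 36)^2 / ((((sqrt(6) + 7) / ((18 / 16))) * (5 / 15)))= 56 / 1161 - 8 * sqrt(6) / 1161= 0.03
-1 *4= -4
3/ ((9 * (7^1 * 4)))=1/ 84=0.01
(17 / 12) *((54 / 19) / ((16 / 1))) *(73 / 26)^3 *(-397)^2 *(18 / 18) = 9380824794009 / 10686208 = 877844.11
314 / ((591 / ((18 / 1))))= 1884 / 197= 9.56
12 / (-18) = -2 / 3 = -0.67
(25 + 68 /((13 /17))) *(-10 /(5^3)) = -2962 /325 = -9.11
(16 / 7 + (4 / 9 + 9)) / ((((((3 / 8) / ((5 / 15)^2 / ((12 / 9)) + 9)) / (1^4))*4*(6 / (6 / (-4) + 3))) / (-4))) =-80551 / 1134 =-71.03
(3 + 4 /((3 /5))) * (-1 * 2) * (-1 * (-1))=-58 /3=-19.33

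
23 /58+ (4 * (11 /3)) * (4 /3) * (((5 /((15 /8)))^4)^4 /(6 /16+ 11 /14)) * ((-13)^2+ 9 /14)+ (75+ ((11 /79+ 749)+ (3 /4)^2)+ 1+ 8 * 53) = 3450254742753696504782671 /184616710782192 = 18688745607.78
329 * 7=2303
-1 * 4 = -4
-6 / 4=-3 / 2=-1.50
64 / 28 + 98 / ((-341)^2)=1861182 / 813967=2.29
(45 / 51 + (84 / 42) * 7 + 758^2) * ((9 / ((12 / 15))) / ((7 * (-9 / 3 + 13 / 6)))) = -263731707 / 238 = -1108116.42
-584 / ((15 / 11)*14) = -3212 / 105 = -30.59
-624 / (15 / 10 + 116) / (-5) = 1248 / 1175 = 1.06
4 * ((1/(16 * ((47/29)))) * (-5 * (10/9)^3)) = -36250/34263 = -1.06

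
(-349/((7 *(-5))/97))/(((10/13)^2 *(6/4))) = 5721157/5250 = 1089.74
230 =230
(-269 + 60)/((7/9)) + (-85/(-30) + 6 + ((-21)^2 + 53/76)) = 181.82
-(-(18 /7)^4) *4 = 174.89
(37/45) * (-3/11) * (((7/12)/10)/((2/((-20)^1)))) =0.13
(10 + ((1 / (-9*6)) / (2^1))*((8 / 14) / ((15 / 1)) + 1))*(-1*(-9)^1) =113291 / 1260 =89.91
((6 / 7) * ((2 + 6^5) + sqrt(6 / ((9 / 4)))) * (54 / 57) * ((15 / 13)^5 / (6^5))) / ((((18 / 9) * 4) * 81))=3125 * sqrt(6) / 14222007072 + 12153125 / 4740669024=0.00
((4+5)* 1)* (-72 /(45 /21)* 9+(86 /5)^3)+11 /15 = 43075.17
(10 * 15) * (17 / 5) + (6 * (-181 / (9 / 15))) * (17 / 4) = -7182.50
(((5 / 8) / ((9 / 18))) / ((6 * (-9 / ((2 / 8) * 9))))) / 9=-5 / 864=-0.01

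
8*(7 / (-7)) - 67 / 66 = -595 / 66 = -9.02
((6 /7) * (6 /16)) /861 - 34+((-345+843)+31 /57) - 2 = 211869311 /458052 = 462.54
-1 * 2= -2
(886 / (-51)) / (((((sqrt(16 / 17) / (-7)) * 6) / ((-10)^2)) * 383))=77525 * sqrt(17) / 58599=5.45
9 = 9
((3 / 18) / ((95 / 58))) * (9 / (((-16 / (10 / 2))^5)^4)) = 1659393310546875 / 22969590572677954319417344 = 0.00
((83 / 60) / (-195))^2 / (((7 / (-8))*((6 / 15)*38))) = -6889 / 1820637000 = -0.00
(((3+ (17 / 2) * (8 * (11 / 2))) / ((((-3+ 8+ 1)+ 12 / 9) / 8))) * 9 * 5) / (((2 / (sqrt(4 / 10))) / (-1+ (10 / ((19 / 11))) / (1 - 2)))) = -2626182 * sqrt(10) / 209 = -39735.49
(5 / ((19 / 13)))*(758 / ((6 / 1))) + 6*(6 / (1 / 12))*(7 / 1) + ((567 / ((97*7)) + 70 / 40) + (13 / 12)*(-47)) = 12561377 / 3686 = 3407.86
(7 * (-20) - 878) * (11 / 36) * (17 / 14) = -377.71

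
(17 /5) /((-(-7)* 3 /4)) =0.65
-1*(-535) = 535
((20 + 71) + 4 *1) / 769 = 95 / 769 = 0.12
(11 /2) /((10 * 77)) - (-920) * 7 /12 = 225403 /420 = 536.67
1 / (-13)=-1 / 13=-0.08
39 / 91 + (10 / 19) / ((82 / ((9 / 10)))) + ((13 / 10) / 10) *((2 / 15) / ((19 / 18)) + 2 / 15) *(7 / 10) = 18730079 / 40897500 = 0.46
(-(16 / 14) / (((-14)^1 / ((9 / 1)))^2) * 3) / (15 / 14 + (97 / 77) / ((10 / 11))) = -1215 / 2107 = -0.58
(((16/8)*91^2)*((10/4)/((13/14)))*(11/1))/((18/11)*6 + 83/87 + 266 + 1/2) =72215220/40823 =1768.98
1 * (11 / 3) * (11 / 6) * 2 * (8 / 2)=484 / 9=53.78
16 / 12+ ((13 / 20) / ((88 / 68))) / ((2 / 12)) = 2869 / 660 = 4.35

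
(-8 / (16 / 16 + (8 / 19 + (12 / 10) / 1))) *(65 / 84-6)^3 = 8037429305 / 18447912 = 435.68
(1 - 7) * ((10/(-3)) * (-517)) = -10340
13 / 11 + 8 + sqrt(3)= sqrt(3) + 101 / 11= 10.91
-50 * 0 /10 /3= 0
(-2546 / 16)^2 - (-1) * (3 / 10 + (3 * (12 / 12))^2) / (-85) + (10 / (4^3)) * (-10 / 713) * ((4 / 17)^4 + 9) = 2412569406807181 / 95280756800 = 25320.64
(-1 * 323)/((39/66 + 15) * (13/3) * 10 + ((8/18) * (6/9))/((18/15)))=-287793/602185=-0.48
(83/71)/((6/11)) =913/426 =2.14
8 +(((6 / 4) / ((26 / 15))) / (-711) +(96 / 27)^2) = 6868171 / 332748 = 20.64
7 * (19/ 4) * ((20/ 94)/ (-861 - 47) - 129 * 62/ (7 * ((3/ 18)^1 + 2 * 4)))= -19455423521/ 4182248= -4651.91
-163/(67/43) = -7009/67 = -104.61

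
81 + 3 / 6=163 / 2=81.50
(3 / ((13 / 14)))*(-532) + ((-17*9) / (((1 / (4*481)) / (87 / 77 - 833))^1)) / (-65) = -18864306528 / 5005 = -3769092.21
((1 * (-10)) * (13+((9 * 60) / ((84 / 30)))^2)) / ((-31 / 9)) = 164082330 / 1519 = 108019.97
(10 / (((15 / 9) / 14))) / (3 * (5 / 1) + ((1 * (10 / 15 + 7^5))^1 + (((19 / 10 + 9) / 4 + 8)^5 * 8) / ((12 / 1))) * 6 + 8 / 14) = 15052800000 / 119789275912043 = 0.00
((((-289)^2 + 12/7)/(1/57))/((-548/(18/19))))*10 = -78928965/959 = -82303.40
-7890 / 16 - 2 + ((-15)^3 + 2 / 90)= -1393237 / 360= -3870.10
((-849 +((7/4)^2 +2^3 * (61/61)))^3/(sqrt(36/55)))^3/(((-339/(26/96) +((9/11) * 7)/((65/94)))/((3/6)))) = 2264889102193112542563341024753395309425 * sqrt(55)/108611957614968832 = 154650256767023614328968.10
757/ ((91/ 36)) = 27252/ 91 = 299.47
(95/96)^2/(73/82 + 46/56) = 518035/905472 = 0.57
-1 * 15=-15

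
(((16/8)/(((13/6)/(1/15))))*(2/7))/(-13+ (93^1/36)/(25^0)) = -96/56875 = -0.00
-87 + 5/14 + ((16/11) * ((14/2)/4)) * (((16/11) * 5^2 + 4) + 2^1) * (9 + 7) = 2775979/1694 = 1638.71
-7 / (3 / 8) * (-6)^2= -672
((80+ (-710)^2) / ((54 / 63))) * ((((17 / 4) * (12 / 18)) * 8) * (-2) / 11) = -26665520 / 11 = -2424138.18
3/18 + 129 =775/6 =129.17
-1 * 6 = -6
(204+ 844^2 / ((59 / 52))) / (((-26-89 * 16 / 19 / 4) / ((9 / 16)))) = -1584037467 / 200600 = -7896.50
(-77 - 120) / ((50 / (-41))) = 161.54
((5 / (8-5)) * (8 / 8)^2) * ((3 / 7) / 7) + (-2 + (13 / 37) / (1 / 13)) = 4840 / 1813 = 2.67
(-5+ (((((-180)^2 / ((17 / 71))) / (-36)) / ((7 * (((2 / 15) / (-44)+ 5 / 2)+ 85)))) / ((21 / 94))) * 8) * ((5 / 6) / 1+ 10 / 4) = -27030341050 / 36078063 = -749.22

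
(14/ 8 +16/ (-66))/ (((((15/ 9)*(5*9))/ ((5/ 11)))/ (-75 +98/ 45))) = -652123/ 980100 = -0.67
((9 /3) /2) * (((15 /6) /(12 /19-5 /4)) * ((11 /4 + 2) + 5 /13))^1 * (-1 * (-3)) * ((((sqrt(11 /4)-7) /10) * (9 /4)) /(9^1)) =319599 /19552-45657 * sqrt(11) /39104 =12.47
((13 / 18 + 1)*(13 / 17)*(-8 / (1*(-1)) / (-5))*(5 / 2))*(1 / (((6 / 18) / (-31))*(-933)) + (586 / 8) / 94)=-41419937 / 8945604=-4.63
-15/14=-1.07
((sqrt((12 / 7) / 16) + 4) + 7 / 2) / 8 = sqrt(21) / 112 + 15 / 16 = 0.98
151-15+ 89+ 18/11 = 2493/11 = 226.64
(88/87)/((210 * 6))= 22/27405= 0.00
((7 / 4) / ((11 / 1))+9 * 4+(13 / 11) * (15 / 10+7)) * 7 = 14231 / 44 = 323.43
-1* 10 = -10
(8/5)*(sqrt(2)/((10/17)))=3.85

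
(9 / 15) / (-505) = -3 / 2525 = -0.00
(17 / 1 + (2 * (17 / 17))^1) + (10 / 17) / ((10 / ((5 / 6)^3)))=19.03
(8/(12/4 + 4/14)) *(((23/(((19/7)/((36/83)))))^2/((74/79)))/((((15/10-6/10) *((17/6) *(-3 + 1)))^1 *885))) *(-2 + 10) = -5743696896/92292422119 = -0.06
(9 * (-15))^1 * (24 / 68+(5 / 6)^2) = -9615 / 68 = -141.40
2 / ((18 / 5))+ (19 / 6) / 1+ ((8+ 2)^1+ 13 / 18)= 130 / 9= 14.44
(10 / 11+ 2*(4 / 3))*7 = 826 / 33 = 25.03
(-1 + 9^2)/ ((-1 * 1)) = -80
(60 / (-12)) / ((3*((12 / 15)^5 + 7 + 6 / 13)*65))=-3125 / 949311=-0.00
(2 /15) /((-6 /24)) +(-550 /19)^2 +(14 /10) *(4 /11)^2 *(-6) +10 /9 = 1646064878 /1965645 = 837.42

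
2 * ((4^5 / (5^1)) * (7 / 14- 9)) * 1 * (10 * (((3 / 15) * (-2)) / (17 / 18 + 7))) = 1752.97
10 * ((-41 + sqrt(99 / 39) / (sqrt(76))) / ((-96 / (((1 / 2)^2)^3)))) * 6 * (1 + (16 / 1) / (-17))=205 / 8704 - 5 * sqrt(8151) / 4299776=0.02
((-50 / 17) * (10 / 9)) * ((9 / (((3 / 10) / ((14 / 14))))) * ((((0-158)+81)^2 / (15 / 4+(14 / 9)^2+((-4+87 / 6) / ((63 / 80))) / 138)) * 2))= -3005640000 / 16201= -185521.88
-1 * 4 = -4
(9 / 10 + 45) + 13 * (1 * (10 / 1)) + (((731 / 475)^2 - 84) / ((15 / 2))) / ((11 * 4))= 6539218118 / 37228125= 175.65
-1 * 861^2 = -741321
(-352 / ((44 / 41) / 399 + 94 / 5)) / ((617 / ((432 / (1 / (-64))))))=838.88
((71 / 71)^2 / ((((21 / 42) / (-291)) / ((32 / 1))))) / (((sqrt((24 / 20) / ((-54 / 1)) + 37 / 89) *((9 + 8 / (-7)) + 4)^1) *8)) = -12222 *sqrt(175330) / 16351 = -312.99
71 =71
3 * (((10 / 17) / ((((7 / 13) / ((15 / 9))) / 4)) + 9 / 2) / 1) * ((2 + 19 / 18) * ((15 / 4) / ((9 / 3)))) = 2313575 / 17136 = 135.01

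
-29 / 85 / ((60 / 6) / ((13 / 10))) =-377 / 8500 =-0.04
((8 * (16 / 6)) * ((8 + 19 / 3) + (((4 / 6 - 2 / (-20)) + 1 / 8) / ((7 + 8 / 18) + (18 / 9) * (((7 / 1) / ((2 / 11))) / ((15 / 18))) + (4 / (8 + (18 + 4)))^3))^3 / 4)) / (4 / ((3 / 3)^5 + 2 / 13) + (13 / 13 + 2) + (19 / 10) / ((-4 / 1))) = 16849708597114095315965 / 330167341864946022636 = 51.03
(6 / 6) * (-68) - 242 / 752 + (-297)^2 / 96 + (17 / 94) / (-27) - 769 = 3310171 / 40608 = 81.52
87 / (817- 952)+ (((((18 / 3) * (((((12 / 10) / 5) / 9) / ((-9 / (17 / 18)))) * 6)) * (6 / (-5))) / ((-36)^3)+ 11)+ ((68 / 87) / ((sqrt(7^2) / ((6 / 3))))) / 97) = 1338158772053 / 129192651000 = 10.36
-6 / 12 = -1 / 2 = -0.50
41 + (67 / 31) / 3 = 3880 / 93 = 41.72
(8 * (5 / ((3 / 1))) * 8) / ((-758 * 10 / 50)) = -800 / 1137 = -0.70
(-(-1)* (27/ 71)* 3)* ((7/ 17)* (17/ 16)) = 567/ 1136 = 0.50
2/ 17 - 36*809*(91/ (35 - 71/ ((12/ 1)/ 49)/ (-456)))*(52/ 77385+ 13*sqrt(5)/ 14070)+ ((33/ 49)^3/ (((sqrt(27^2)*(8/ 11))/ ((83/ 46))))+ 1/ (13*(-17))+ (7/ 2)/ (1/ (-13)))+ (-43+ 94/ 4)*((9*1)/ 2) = -179825002565466976441/ 982200540601520240 - 4488823872*sqrt(5)/ 65324665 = -336.74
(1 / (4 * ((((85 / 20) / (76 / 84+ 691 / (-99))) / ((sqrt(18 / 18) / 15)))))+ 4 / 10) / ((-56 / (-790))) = 1312901 / 247401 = 5.31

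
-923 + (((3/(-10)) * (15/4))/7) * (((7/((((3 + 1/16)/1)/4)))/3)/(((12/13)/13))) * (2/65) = -226187/245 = -923.21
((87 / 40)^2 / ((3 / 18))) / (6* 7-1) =22707 / 32800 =0.69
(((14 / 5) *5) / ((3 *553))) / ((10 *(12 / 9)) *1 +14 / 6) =2 / 3713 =0.00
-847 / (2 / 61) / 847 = -61 / 2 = -30.50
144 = 144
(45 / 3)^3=3375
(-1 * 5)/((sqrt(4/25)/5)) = -62.50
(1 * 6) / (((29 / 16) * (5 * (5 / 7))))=672 / 725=0.93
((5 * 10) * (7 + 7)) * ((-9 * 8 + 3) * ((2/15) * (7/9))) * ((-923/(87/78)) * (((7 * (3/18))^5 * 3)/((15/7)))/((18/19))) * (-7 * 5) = -1057983402908705/2283228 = -463371771.42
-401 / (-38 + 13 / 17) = 6817 / 633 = 10.77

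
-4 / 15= -0.27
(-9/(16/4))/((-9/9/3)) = 27/4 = 6.75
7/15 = 0.47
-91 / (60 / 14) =-637 / 30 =-21.23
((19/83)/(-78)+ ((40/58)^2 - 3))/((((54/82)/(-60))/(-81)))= -16925145630/907439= -18651.55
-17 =-17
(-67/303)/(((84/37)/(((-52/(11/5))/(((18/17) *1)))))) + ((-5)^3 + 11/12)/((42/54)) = -396511207/2519748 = -157.36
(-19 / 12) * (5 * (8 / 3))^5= -486400000 / 729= -667215.36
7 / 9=0.78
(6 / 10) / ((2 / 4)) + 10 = 56 / 5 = 11.20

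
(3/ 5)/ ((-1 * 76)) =-3/ 380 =-0.01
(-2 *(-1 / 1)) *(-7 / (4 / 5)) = -35 / 2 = -17.50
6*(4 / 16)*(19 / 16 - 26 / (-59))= 4611 / 1888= 2.44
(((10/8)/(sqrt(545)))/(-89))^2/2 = 5/27628448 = 0.00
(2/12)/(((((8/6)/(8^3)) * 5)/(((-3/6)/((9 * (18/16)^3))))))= -16384/32805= -0.50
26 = 26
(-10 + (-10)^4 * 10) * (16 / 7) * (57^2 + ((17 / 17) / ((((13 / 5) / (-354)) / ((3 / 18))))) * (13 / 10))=5150684880 / 7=735812125.71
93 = 93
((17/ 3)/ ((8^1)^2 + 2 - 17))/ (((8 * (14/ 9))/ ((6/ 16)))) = 153/ 43904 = 0.00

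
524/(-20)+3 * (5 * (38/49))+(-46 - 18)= -19249/245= -78.57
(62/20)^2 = 961/100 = 9.61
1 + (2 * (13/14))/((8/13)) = 225/56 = 4.02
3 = 3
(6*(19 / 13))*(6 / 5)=684 / 65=10.52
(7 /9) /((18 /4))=14 /81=0.17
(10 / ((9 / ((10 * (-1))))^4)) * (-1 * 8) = -800000 / 6561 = -121.93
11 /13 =0.85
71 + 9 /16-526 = -7271 /16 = -454.44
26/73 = 0.36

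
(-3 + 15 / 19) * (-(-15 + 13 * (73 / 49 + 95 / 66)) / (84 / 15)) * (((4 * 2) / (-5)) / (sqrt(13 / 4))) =-298556 * sqrt(13) / 133133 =-8.09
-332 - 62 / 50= -8331 / 25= -333.24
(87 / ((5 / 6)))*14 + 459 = 1920.60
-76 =-76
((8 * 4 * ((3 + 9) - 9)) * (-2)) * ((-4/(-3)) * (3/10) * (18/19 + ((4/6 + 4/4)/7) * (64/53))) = -3342592/35245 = -94.84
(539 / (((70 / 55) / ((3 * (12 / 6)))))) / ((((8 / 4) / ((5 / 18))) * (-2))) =-4235 / 24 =-176.46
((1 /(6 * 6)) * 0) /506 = 0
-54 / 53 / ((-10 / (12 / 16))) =81 / 1060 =0.08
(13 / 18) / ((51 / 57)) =0.81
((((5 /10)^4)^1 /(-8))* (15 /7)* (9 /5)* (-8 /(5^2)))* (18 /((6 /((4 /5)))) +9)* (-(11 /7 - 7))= 29241 /49000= 0.60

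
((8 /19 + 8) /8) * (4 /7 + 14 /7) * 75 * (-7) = -27000 /19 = -1421.05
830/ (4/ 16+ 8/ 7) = 23240/ 39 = 595.90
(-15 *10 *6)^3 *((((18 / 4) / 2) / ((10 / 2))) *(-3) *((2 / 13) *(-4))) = -7873200000 / 13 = -605630769.23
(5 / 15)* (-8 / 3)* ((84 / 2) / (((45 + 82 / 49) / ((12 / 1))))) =-21952 / 2287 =-9.60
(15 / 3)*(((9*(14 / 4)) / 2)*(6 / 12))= 315 / 8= 39.38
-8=-8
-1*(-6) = 6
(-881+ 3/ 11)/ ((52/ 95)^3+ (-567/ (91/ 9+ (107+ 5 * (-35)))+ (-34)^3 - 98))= 618222247000/ 27651052814561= 0.02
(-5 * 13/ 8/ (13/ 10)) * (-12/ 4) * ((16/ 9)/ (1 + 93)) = 50/ 141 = 0.35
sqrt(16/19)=4*sqrt(19)/19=0.92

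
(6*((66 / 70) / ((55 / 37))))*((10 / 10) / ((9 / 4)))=296 / 175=1.69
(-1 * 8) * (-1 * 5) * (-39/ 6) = -260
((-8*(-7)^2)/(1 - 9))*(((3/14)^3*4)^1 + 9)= 6201/14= 442.93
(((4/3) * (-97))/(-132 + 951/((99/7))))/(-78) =-2134/83343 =-0.03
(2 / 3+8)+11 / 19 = 527 / 57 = 9.25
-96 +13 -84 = -167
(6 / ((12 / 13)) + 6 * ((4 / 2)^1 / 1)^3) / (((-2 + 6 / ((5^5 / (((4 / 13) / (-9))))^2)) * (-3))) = 9.08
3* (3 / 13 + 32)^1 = 1257 / 13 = 96.69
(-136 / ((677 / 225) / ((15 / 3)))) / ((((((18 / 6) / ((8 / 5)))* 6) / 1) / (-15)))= 204000 / 677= 301.33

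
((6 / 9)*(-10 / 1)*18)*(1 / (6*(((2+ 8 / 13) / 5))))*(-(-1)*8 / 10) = -520 / 17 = -30.59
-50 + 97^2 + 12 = 9371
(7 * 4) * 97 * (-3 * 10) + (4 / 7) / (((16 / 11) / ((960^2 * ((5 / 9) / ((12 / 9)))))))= 485640 / 7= 69377.14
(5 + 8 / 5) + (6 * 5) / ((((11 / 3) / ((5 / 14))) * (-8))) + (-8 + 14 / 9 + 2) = 49627 / 27720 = 1.79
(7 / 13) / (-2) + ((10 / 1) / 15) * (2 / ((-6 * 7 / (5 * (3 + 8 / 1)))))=-3301 / 1638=-2.02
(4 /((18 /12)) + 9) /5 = 7 /3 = 2.33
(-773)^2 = 597529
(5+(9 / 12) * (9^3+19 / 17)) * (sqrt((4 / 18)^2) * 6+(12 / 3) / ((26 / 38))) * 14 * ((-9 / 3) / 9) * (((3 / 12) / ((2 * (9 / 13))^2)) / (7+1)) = -14959945 / 49572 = -301.78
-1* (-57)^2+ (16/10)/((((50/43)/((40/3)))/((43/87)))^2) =-27228034597/8515125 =-3197.61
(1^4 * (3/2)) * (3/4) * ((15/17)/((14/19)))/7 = 2565/13328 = 0.19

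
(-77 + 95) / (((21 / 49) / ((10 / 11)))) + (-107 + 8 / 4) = -735 / 11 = -66.82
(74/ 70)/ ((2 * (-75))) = -37/ 5250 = -0.01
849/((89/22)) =18678/89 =209.87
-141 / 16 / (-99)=47 / 528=0.09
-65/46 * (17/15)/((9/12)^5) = -113152/16767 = -6.75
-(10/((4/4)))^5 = -100000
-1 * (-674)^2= -454276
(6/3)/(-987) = -2/987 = -0.00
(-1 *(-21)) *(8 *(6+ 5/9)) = 3304/3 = 1101.33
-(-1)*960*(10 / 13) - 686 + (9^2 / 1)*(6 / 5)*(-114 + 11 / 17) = -12116816 / 1105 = -10965.44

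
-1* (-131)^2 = -17161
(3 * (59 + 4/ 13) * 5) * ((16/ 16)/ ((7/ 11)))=127215/ 91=1397.97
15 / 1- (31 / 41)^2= 24254 / 1681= 14.43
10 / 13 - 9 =-107 / 13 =-8.23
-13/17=-0.76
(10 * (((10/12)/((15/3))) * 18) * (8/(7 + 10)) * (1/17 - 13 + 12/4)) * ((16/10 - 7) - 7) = 502944/289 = 1740.29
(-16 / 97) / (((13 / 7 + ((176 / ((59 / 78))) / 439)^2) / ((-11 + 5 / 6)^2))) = -69895749322588 / 8765277319773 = -7.97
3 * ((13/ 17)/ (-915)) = -13/ 5185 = -0.00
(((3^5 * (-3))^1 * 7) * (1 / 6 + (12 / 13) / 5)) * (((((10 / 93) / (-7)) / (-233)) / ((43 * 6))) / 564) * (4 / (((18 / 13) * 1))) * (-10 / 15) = 137 / 87586098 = 0.00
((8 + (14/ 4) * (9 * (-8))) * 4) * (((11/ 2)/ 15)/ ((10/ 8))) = -21472/ 75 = -286.29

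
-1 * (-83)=83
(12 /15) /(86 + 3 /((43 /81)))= 172 /19705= 0.01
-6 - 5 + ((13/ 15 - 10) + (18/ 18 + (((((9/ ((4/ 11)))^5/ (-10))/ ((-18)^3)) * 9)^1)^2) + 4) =41352327927897563/ 20132659200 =2053992.35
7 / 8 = 0.88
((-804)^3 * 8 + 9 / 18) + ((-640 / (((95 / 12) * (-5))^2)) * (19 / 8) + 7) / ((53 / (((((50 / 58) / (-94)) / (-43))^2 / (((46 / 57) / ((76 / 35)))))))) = -4157747711.50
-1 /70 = -0.01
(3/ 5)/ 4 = 3/ 20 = 0.15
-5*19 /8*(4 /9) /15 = -19 /54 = -0.35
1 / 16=0.06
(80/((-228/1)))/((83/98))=-1960/4731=-0.41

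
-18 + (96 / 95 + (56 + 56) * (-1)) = -12254 / 95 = -128.99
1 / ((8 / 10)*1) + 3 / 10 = 1.55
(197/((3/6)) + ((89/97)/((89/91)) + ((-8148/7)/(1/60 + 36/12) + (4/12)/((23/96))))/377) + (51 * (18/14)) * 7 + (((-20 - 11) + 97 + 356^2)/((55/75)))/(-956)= 18524114719871/27602097094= 671.11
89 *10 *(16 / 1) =14240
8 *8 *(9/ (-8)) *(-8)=576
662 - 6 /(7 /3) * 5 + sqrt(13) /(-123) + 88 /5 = 23336 /35 - sqrt(13) /123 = 666.71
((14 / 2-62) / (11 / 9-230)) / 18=55 / 4118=0.01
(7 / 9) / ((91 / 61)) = 61 / 117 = 0.52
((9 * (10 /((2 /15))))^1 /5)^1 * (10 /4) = 675 /2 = 337.50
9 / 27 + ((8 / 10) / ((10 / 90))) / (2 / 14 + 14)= 139 / 165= 0.84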